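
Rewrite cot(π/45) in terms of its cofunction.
cot(π/45) = tan(π/2 - π/45) = tan(43π/90)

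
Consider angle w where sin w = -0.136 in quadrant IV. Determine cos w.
cos w = √(1 - sin²w) = 0.9907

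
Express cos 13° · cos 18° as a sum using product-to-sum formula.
cos 13° cos 18° = (1/2)[cos(13°-18°) + cos(13°+18°)]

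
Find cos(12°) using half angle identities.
cos(12°) = √((1 + cos 24°)/2) = 0.9781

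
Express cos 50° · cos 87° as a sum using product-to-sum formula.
cos 50° cos 87° = (1/2)[cos(50°-87°) + cos(50°+87°)]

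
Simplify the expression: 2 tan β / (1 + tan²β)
2 tan β / (1 + tan²β) = sin(2β) (using Double angle)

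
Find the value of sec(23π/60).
sec(23π/60) = 2.79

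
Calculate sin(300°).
sin(300°) = -√3/2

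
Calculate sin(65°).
sin(65°) = 0.9063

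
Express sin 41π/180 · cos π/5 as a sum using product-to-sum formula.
sin 41π/180 cos π/5 = (1/2)[sin(41π/180+π/5) + sin(41π/180-π/5)]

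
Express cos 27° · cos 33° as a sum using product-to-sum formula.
cos 27° cos 33° = (1/2)[cos(27°-33°) + cos(27°+33°)]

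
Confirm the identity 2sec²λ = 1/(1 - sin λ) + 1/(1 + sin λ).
RHS = [(1 + sin λ) + (1 - sin λ)] / [(1 - sin λ)(1 + sin λ)] = 2/(1 - sin²λ) = 2/cos²λ = 2sec²λ = LHS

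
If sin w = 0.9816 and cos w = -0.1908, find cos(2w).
cos(2w) = cos²w - sin²w = -0.9271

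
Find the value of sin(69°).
sin(69°) = 0.9336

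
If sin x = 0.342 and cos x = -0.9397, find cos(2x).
cos(2x) = cos²x - sin²x = 0.7661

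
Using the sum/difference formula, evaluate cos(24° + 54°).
cos(24° + 54°) = cos 24° cos 54° - sin 24° sin 54° = 0.2079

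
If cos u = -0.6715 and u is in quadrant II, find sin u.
sin u = 0.741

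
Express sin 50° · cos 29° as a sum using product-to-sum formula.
sin 50° cos 29° = (1/2)[sin(50°+29°) + sin(50°-29°)]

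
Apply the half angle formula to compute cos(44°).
cos(44°) = √((1 + cos 88°)/2) = 0.7193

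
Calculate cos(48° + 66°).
cos(48° + 66°) = cos 48° cos 66° - sin 48° sin 66° = -0.4067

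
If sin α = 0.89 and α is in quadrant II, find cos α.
cos α = -0.456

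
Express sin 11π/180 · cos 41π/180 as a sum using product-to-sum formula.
sin 11π/180 cos 41π/180 = (1/2)[sin(11π/180+41π/180) + sin(11π/180-41π/180)]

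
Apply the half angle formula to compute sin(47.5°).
sin(47.5°) = √((1 - cos 95°)/2) = 0.7373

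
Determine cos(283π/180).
cos(283π/180) = 0.225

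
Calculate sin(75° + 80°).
sin(75° + 80°) = sin 75° cos 80° + cos 75° sin 80° = 0.4226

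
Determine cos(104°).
cos(104°) = -0.2419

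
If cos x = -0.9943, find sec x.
sec x = 1/cos x = -1.006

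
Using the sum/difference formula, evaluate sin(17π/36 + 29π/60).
sin(17π/36 + 29π/60) = sin 17π/36 cos 29π/60 + cos 17π/36 sin 29π/60 = 0.1392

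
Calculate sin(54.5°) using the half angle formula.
sin(54.5°) = √((1 - cos 109°)/2) = 0.8141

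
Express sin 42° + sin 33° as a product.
sin 42° + sin 33° = 2 sin(37.5°) cos(4.5°)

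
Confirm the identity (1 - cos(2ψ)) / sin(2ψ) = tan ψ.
LHS = 2sin²ψ / (2 sin ψ cos ψ) = sin ψ/cos ψ = tan ψ = RHS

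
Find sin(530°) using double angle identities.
sin(530°) = 2 sin 265° cos 265° = 0.1736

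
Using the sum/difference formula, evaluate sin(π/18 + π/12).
sin(π/18 + π/12) = sin π/18 cos π/12 + cos π/18 sin π/12 = 0.4226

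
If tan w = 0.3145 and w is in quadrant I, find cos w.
cos w = 0.9539 (using tan²w + 1 = sec²w)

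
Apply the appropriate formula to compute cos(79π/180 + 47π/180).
cos(79π/180 + 47π/180) = cos 79π/180 cos 47π/180 - sin 79π/180 sin 47π/180 = -0.5878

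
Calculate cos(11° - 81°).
cos(11° - 81°) = cos 11° cos 81° + sin 11° sin 81° = 0.342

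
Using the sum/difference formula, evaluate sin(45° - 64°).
sin(45° - 64°) = sin 45° cos 64° - cos 45° sin 64° = -0.3256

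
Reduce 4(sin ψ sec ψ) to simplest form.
4(sin ψ sec ψ) = 4(tan ψ) (using Reciprocal + quotient)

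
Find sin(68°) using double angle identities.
sin(68°) = 2 sin 34° cos 34° = 0.9272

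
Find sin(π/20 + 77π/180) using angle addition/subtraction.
sin(π/20 + 77π/180) = sin π/20 cos 77π/180 + cos π/20 sin 77π/180 = 0.9976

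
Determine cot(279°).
cot(279°) = -0.1584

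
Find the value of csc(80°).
csc(80°) = 1.015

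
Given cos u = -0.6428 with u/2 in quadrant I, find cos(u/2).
cos(u/2) = ±√((1 + cos u)/2); positive since u/2 ∈ QI, so cos(u/2) = 0.4226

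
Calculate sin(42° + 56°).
sin(42° + 56°) = sin 42° cos 56° + cos 42° sin 56° = 0.9903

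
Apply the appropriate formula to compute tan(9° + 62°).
tan(9° + 62°) = (tan 9° + tan 62°)/(1 - tan 9° tan 62°) = 2.904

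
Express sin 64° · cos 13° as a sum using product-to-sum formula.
sin 64° cos 13° = (1/2)[sin(64°+13°) + sin(64°-13°)]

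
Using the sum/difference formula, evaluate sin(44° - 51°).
sin(44° - 51°) = sin 44° cos 51° - cos 44° sin 51° = -0.1219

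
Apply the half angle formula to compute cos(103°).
cos(103°) = -√((1 + cos 206°)/2) = -0.225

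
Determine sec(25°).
sec(25°) = 1.103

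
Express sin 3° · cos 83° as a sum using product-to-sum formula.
sin 3° cos 83° = (1/2)[sin(3°+83°) + sin(3°-83°)]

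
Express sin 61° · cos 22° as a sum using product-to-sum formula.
sin 61° cos 22° = (1/2)[sin(61°+22°) + sin(61°-22°)]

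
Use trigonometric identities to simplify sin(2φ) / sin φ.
sin(2φ) / sin φ = 2 cos φ (using Double angle)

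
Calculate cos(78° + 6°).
cos(78° + 6°) = cos 78° cos 6° - sin 78° sin 6° = 0.1045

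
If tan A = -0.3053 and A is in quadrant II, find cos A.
cos A = -0.9564 (using tan²A + 1 = sec²A)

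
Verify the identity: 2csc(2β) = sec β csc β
LHS = 2/sin(2β) = 2/(2 sin β cos β) = 1/(sin β cos β) = (1/cos β)(1/sin β) = sec β csc β = RHS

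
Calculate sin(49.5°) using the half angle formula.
sin(49.5°) = √((1 - cos 99°)/2) = 0.7604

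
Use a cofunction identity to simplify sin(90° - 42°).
sin(90° - 42°) = cos(42°)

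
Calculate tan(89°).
tan(89°) = 57.29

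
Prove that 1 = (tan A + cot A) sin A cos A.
RHS = (sin A/cos A + cos A/sin A) sin A cos A = ((sin²A + cos²A)/(sin A cos A)) · sin A cos A = sin²A + cos²A = 1 = LHS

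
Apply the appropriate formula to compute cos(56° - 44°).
cos(56° - 44°) = cos 56° cos 44° + sin 56° sin 44° = 0.9781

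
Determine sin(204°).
sin(204°) = -0.4067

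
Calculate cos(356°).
cos(356°) = 0.9976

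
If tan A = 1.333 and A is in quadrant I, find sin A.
sin A = 0.7999 (using tan²A + 1 = sec²A)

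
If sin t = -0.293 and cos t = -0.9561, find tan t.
tan t = sin t / cos t = 0.3065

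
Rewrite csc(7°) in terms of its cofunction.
csc(7°) = sec(90° - 7°) = sec(83°)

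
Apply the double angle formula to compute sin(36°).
sin(36°) = 2 sin 18° cos 18° = 0.5878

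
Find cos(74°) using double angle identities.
cos(74°) = 1 - 2sin²37° = 0.2756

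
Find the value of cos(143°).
cos(143°) = -0.7986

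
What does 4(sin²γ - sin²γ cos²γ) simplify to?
4(sin²γ - sin²γ cos²γ) = 4(sin⁴γ) (using Factoring)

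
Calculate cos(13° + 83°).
cos(13° + 83°) = cos 13° cos 83° - sin 13° sin 83° = -0.1045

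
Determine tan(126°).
tan(126°) = -1.376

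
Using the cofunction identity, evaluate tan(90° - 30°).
tan(90° - 30°) = cot(30°) = √3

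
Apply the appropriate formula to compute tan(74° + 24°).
tan(74° + 24°) = (tan 74° + tan 24°)/(1 - tan 74° tan 24°) = -7.115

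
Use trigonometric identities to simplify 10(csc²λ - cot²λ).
10(csc²λ - cot²λ) = 10 (using Pythagorean identity)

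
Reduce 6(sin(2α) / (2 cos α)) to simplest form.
6(sin(2α) / (2 cos α)) = 6(sin α) (using Double angle)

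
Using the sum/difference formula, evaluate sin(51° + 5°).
sin(51° + 5°) = sin 51° cos 5° + cos 51° sin 5° = 0.829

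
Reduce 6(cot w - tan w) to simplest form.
6(cot w - tan w) = 6(2 cot(2w)) (using Double angle)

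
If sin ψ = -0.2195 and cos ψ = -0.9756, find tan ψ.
tan ψ = sin ψ / cos ψ = 0.225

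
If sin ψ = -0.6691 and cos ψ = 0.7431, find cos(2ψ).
cos(2ψ) = cos²ψ - sin²ψ = 0.1045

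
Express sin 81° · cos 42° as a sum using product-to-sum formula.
sin 81° cos 42° = (1/2)[sin(81°+42°) + sin(81°-42°)]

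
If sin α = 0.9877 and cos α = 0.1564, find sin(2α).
sin(2α) = 2 sin α cos α = 0.309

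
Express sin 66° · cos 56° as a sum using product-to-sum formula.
sin 66° cos 56° = (1/2)[sin(66°+56°) + sin(66°-56°)]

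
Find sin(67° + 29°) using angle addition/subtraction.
sin(67° + 29°) = sin 67° cos 29° + cos 67° sin 29° = 0.9945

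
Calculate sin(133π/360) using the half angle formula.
sin(133π/360) = √((1 - cos 133π/180)/2) = 0.9171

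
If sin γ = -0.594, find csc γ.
csc γ = 1/sin γ = -1.684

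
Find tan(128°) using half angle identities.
tan(128°) = sin 256° / (1 + cos 256°) = -1.28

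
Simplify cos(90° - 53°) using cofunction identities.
cos(90° - 53°) = sin(53°)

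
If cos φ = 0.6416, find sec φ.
sec φ = 1/cos φ = 1.559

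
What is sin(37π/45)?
sin(37π/45) = 0.5299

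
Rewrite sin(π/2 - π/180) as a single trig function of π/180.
sin(π/2 - π/180) = cos(π/180)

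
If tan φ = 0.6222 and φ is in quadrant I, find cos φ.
cos φ = 0.8491 (using tan²φ + 1 = sec²φ)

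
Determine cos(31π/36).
cos(31π/36) = -0.9063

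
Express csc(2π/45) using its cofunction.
csc(2π/45) = sec(π/2 - 2π/45) = sec(41π/90)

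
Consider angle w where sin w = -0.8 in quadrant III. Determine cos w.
cos w = ±√(1 - sin²w) = -0.6 (negative in QIII)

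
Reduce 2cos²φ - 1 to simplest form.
2cos²φ - 1 = cos(2φ) (using Double angle)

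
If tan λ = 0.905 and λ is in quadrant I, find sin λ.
sin λ = 0.671 (using tan²λ + 1 = sec²λ)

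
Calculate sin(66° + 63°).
sin(66° + 63°) = sin 66° cos 63° + cos 66° sin 63° = 0.7771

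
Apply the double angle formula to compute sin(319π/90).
sin(319π/90) = 2 sin 319π/180 cos 319π/180 = -0.9903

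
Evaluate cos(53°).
cos(53°) = 0.6018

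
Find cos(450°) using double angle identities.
cos(450°) = cos²225° - sin²225° = 0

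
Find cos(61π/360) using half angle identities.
cos(61π/360) = √((1 + cos 61π/180)/2) = 0.8616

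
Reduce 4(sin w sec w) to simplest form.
4(sin w sec w) = 4(tan w) (using Reciprocal + quotient)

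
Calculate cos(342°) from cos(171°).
cos(342°) = 2cos²171° - 1 = 0.9511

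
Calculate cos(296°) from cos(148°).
cos(296°) = 2cos²148° - 1 = 0.4384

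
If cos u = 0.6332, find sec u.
sec u = 1/cos u = 1.579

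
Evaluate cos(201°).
cos(201°) = -0.9336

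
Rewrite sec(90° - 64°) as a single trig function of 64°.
sec(90° - 64°) = csc(64°)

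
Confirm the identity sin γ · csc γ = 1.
LHS = sin γ · (1/sin γ) = 1 = RHS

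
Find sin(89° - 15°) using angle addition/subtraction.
sin(89° - 15°) = sin 89° cos 15° - cos 89° sin 15° = 0.9613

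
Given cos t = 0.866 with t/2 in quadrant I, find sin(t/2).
sin(t/2) = ±√((1 - cos t)/2); positive since t/2 ∈ QI, so sin(t/2) = 0.2588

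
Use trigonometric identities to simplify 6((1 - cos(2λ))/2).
6((1 - cos(2λ))/2) = 6(sin²λ) (using Power reduction)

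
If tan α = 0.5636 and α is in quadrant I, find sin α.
sin α = 0.491 (using tan²α + 1 = sec²α)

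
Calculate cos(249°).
cos(249°) = -0.3584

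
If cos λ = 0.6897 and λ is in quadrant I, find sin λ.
sin λ = 0.7241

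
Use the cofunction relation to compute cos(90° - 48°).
cos(90° - 48°) = sin(48°) = 0.7431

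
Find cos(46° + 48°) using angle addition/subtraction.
cos(46° + 48°) = cos 46° cos 48° - sin 46° sin 48° = -0.06976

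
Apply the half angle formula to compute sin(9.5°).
sin(9.5°) = √((1 - cos 19°)/2) = 0.165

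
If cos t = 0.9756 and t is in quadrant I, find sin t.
sin t = 0.2196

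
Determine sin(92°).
sin(92°) = 0.9994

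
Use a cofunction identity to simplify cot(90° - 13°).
cot(90° - 13°) = tan(13°)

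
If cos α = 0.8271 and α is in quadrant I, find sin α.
sin α = 0.5621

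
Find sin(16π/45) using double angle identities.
sin(16π/45) = 2 sin 8π/45 cos 8π/45 = 0.8988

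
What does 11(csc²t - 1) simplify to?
11(csc²t - 1) = 11(cot²t) (using Pythagorean identity)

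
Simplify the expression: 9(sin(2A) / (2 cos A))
9(sin(2A) / (2 cos A)) = 9(sin A) (using Double angle)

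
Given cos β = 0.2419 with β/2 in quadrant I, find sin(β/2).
sin(β/2) = ±√((1 - cos β)/2); positive since β/2 ∈ QI, so sin(β/2) = 0.6157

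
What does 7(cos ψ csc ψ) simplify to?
7(cos ψ csc ψ) = 7(cot ψ) (using Reciprocal + quotient)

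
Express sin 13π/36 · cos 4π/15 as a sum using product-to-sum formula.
sin 13π/36 cos 4π/15 = (1/2)[sin(13π/36+4π/15) + sin(13π/36-4π/15)]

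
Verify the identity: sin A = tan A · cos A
RHS = (sin A/cos A) · cos A = sin A = LHS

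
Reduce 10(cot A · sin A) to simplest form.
10(cot A · sin A) = 10(cos A) (using Quotient identity)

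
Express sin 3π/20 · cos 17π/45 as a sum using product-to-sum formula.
sin 3π/20 cos 17π/45 = (1/2)[sin(3π/20+17π/45) + sin(3π/20-17π/45)]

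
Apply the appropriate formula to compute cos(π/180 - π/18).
cos(π/180 - π/18) = cos π/180 cos π/18 + sin π/180 sin π/18 = 0.9877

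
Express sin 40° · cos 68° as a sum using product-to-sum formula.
sin 40° cos 68° = (1/2)[sin(40°+68°) + sin(40°-68°)]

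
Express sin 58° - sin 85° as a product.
sin 58° - sin 85° = 2 cos(71.5°) sin(-13.5°)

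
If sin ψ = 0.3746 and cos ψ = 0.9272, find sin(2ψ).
sin(2ψ) = 2 sin ψ cos ψ = 0.6947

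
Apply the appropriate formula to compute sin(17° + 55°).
sin(17° + 55°) = sin 17° cos 55° + cos 17° sin 55° = 0.9511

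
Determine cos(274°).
cos(274°) = 0.06976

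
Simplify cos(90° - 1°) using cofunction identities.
cos(90° - 1°) = sin(1°)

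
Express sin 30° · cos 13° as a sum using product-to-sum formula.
sin 30° cos 13° = (1/2)[sin(30°+13°) + sin(30°-13°)]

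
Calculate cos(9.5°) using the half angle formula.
cos(9.5°) = √((1 + cos 19°)/2) = 0.9863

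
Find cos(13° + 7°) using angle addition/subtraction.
cos(13° + 7°) = cos 13° cos 7° - sin 13° sin 7° = 0.9397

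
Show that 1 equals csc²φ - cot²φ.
RHS = 1/sin²φ - cos²φ/sin²φ = (1 - cos²φ)/sin²φ = sin²φ/sin²φ = 1 = LHS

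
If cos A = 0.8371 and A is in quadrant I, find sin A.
sin A = 0.547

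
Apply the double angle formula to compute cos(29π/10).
cos(29π/10) = cos²29π/20 - sin²29π/20 = -0.9511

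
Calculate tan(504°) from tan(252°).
tan(504°) = 2 tan 252° / (1 - tan²252°) = -0.7265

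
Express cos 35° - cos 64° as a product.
cos 35° - cos 64° = -2 sin(49.5°) sin(-14.5°)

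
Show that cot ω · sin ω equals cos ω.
LHS = (cos ω/sin ω) · sin ω = cos ω = RHS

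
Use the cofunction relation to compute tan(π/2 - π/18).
tan(π/2 - π/18) = cot(π/18) = 5.671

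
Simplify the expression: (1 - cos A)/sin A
(1 - cos A)/sin A = tan(A/2) (using Half angle)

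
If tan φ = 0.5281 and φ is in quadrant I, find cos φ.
cos φ = 0.8843 (using tan²φ + 1 = sec²φ)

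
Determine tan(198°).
tan(198°) = 0.3249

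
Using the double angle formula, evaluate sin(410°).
sin(410°) = 2 sin 205° cos 205° = 0.766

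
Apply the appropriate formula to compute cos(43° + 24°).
cos(43° + 24°) = cos 43° cos 24° - sin 43° sin 24° = 0.3907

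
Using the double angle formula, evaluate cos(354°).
cos(354°) = cos²177° - sin²177° = 0.9945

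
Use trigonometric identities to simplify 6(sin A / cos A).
6(sin A / cos A) = 6(tan A) (using Quotient identity)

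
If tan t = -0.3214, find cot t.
cot t = 1/tan t = -3.111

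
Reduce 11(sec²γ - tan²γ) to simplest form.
11(sec²γ - tan²γ) = 11 (using Pythagorean identity)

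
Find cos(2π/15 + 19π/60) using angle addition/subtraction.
cos(2π/15 + 19π/60) = cos 2π/15 cos 19π/60 - sin 2π/15 sin 19π/60 = 0.1564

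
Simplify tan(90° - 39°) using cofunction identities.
tan(90° - 39°) = cot(39°)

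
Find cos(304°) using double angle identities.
cos(304°) = 1 - 2sin²152° = 0.5592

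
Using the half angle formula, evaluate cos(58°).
cos(58°) = √((1 + cos 116°)/2) = 0.5299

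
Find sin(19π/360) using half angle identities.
sin(19π/360) = √((1 - cos 19π/180)/2) = 0.165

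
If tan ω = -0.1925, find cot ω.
cot ω = 1/tan ω = -5.195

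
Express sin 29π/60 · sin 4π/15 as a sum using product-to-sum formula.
sin 29π/60 sin 4π/15 = (1/2)[cos(29π/60-4π/15) - cos(29π/60+4π/15)]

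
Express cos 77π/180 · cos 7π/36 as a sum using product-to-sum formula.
cos 77π/180 cos 7π/36 = (1/2)[cos(77π/180-7π/36) + cos(77π/180+7π/36)]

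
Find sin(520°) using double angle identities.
sin(520°) = 2 sin 260° cos 260° = 0.342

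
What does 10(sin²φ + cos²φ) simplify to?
10(sin²φ + cos²φ) = 10 (using Pythagorean identity)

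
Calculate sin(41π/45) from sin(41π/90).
sin(41π/45) = 2 sin 41π/90 cos 41π/90 = 0.2756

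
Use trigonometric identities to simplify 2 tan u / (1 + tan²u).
2 tan u / (1 + tan²u) = sin(2u) (using Double angle)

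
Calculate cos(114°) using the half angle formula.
cos(114°) = -√((1 + cos 228°)/2) = -0.4067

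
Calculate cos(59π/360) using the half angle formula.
cos(59π/360) = √((1 + cos 59π/180)/2) = 0.8704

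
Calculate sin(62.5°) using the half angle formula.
sin(62.5°) = √((1 - cos 125°)/2) = 0.887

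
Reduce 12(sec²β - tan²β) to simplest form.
12(sec²β - tan²β) = 12 (using Pythagorean identity)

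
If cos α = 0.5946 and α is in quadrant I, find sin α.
sin α = 0.804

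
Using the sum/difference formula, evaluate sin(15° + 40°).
sin(15° + 40°) = sin 15° cos 40° + cos 15° sin 40° = 0.8192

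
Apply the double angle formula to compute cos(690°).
cos(690°) = cos²345° - sin²345° = √3/2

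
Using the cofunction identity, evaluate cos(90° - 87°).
cos(90° - 87°) = sin(87°) = 0.9986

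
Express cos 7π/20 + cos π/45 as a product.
cos 7π/20 + cos π/45 = 2 cos(67π/360) cos(59π/360)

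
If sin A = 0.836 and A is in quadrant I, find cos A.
cos A = 0.5487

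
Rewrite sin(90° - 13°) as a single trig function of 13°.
sin(90° - 13°) = cos(13°)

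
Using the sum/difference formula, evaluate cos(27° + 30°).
cos(27° + 30°) = cos 27° cos 30° - sin 27° sin 30° = 0.5446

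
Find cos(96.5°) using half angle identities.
cos(96.5°) = -√((1 + cos 193°)/2) = -0.1132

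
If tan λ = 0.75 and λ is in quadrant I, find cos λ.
cos λ = 0.8 (using tan²λ + 1 = sec²λ)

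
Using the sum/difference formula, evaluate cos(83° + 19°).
cos(83° + 19°) = cos 83° cos 19° - sin 83° sin 19° = -0.2079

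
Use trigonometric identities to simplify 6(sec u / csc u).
6(sec u / csc u) = 6(tan u) (using Reciprocal identities)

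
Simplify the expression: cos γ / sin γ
cos γ / sin γ = cot γ (using Quotient identity)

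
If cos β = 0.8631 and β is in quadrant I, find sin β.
sin β = 0.505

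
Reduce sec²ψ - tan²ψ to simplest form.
sec²ψ - tan²ψ = 1 (using Pythagorean identity)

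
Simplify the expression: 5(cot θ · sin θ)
5(cot θ · sin θ) = 5(cos θ) (using Quotient identity)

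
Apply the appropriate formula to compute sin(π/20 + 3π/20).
sin(π/20 + 3π/20) = sin π/20 cos 3π/20 + cos π/20 sin 3π/20 = 0.5878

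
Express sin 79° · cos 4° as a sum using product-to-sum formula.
sin 79° cos 4° = (1/2)[sin(79°+4°) + sin(79°-4°)]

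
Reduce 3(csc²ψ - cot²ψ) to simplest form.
3(csc²ψ - cot²ψ) = 3 (using Pythagorean identity)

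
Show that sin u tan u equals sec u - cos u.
RHS = 1/cos u - cos u = (1 - cos²u)/cos u = sin²u/cos u = sin u · (sin u/cos u) = sin u tan u = LHS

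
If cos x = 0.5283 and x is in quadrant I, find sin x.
sin x = 0.8491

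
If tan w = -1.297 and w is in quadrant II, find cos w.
cos w = -0.6106 (using tan²w + 1 = sec²w)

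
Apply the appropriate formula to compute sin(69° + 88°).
sin(69° + 88°) = sin 69° cos 88° + cos 69° sin 88° = 0.3907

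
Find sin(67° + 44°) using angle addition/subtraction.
sin(67° + 44°) = sin 67° cos 44° + cos 67° sin 44° = 0.9336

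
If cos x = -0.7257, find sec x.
sec x = 1/cos x = -1.378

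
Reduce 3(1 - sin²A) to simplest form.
3(1 - sin²A) = 3(cos²A) (using Pythagorean identity)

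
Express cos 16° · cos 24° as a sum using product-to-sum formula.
cos 16° cos 24° = (1/2)[cos(16°-24°) + cos(16°+24°)]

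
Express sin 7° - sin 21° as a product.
sin 7° - sin 21° = 2 cos(14°) sin(-7°)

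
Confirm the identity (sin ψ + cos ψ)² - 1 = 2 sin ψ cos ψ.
LHS = sin²ψ + 2 sin ψ cos ψ + cos²ψ - 1 = (sin²ψ + cos²ψ) + 2 sin ψ cos ψ - 1 = 1 + 2 sin ψ cos ψ - 1 = 2 sin ψ cos ψ = RHS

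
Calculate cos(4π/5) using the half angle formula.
cos(4π/5) = -√((1 + cos 8π/5)/2) = -0.809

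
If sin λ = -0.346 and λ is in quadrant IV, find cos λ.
cos λ = 0.9382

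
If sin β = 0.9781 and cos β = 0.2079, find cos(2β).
cos(2β) = cos²β - sin²β = -0.9135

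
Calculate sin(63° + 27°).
sin(63° + 27°) = sin 63° cos 27° + cos 63° sin 27° = 1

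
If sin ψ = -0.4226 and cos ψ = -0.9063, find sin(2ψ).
sin(2ψ) = 2 sin ψ cos ψ = 0.766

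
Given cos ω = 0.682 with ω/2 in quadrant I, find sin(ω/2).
sin(ω/2) = ±√((1 - cos ω)/2); positive since ω/2 ∈ QI, so sin(ω/2) = 0.3987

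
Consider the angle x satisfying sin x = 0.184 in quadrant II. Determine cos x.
cos x = ±√(1 - sin²x) = -0.9829 (negative in QII)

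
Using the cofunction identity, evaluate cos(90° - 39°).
cos(90° - 39°) = sin(39°) = 0.6293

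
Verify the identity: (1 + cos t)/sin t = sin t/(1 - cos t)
RHS = sin t(1 + cos t) / ((1 - cos t)(1 + cos t)) = sin t(1 + cos t) / (1 - cos²t) = sin t(1 + cos t) / sin²t = (1 + cos t)/sin t = LHS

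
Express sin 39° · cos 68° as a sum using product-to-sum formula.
sin 39° cos 68° = (1/2)[sin(39°+68°) + sin(39°-68°)]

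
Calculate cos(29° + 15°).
cos(29° + 15°) = cos 29° cos 15° - sin 29° sin 15° = 0.7193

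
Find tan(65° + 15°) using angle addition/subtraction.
tan(65° + 15°) = (tan 65° + tan 15°)/(1 - tan 65° tan 15°) = 5.671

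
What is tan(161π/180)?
tan(161π/180) = -0.3443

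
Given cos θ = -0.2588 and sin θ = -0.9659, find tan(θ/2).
tan(θ/2) = sin θ / (1 + cos θ) = -1.303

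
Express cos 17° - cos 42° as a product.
cos 17° - cos 42° = -2 sin(29.5°) sin(-12.5°)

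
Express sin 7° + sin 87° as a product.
sin 7° + sin 87° = 2 sin(47°) cos(-40°)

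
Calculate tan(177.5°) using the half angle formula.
tan(177.5°) = sin 355° / (1 + cos 355°) = -0.04366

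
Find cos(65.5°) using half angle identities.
cos(65.5°) = √((1 + cos 131°)/2) = 0.4147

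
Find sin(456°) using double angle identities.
sin(456°) = 2 sin 228° cos 228° = 0.9945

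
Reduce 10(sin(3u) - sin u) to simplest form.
10(sin(3u) - sin u) = 10(2 cos(2u) sin u) (using Sum-to-product)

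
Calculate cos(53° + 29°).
cos(53° + 29°) = cos 53° cos 29° - sin 53° sin 29° = 0.1392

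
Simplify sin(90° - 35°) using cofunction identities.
sin(90° - 35°) = cos(35°)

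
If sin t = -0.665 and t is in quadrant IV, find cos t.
cos t = 0.7468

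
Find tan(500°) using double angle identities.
tan(500°) = 2 tan 250° / (1 - tan²250°) = -0.8391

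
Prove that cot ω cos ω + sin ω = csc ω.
LHS = cos²ω/sin ω + sin ω = (cos²ω + sin²ω)/sin ω = 1/sin ω = csc ω = RHS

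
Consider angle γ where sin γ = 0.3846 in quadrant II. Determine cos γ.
cos γ = ±√(1 - sin²γ) = -0.9231 (negative in QII)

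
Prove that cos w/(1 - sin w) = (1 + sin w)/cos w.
RHS = (1 + sin w)(1 - sin w) / (cos w(1 - sin w)) = (1 - sin²w) / (cos w(1 - sin w)) = cos²w / (cos w(1 - sin w)) = cos w/(1 - sin w) = LHS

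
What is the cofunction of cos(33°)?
cos(33°) = sin(90° - 33°) = sin(57°)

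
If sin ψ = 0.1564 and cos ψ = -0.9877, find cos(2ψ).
cos(2ψ) = cos²ψ - sin²ψ = 0.9511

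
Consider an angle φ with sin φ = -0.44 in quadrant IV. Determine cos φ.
cos φ = √(1 - sin²φ) = 0.898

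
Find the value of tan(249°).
tan(249°) = 2.605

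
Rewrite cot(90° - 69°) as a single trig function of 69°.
cot(90° - 69°) = tan(69°)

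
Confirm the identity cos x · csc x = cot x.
LHS = cos x · (1/sin x) = cos x/sin x = cot x = RHS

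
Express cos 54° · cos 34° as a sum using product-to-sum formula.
cos 54° cos 34° = (1/2)[cos(54°-34°) + cos(54°+34°)]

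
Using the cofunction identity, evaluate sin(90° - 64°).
sin(90° - 64°) = cos(64°) = 0.4384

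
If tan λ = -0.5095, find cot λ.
cot λ = 1/tan λ = -1.963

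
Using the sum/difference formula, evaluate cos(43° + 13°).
cos(43° + 13°) = cos 43° cos 13° - sin 43° sin 13° = 0.5592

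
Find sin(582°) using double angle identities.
sin(582°) = 2 sin 291° cos 291° = -0.6691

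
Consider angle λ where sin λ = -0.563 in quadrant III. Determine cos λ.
cos λ = ±√(1 - sin²λ) = -0.8265 (negative in QIII)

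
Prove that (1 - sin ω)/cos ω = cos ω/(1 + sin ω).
LHS = (1 - sin ω)(1 + sin ω) / (cos ω(1 + sin ω)) = (1 - sin²ω) / (cos ω(1 + sin ω)) = cos²ω / (cos ω(1 + sin ω)) = cos ω/(1 + sin ω) = RHS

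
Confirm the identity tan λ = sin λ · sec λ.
RHS = sin λ · (1/cos λ) = sin λ/cos λ = tan λ = LHS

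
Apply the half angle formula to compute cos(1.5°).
cos(1.5°) = √((1 + cos 3°)/2) = 0.9997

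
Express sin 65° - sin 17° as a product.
sin 65° - sin 17° = 2 cos(41°) sin(24°)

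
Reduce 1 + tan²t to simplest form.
1 + tan²t = sec²t (using Pythagorean identity)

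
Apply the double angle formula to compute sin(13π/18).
sin(13π/18) = 2 sin 13π/36 cos 13π/36 = 0.766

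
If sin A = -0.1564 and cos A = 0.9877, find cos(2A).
cos(2A) = cos²A - sin²A = 0.9511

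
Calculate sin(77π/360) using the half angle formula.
sin(77π/360) = √((1 - cos 77π/180)/2) = 0.6225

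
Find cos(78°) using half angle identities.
cos(78°) = √((1 + cos 156°)/2) = 0.2079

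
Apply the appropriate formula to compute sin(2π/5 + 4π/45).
sin(2π/5 + 4π/45) = sin 2π/5 cos 4π/45 + cos 2π/5 sin 4π/45 = 0.9994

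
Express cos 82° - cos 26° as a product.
cos 82° - cos 26° = -2 sin(54°) sin(28°)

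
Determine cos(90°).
cos(90°) = 0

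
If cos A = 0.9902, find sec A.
sec A = 1/cos A = 1.01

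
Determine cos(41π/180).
cos(41π/180) = 0.7547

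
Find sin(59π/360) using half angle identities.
sin(59π/360) = √((1 - cos 59π/180)/2) = 0.4924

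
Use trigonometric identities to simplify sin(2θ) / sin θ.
sin(2θ) / sin θ = 2 cos θ (using Double angle)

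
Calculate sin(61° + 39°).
sin(61° + 39°) = sin 61° cos 39° + cos 61° sin 39° = 0.9848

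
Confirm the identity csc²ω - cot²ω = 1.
LHS = 1/sin²ω - cos²ω/sin²ω = (1 - cos²ω)/sin²ω = sin²ω/sin²ω = 1 = RHS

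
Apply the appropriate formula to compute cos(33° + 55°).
cos(33° + 55°) = cos 33° cos 55° - sin 33° sin 55° = 0.0349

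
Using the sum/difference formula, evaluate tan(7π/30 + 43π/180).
tan(7π/30 + 43π/180) = (tan 7π/30 + tan 43π/180)/(1 - tan 7π/30 tan 43π/180) = 11.43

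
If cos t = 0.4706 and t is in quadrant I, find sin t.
sin t = 0.8823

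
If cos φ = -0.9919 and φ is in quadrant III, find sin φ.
sin φ = -0.127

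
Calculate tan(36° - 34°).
tan(36° - 34°) = (tan 36° - tan 34°)/(1 + tan 36° tan 34°) = 0.03492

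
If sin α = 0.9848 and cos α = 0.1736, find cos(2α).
cos(2α) = cos²α - sin²α = -0.9397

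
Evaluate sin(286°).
sin(286°) = -0.9613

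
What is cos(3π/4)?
cos(3π/4) = -√2/2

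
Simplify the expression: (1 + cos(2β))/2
(1 + cos(2β))/2 = cos²β (using Power reduction)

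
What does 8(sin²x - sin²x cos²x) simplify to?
8(sin²x - sin²x cos²x) = 8(sin⁴x) (using Factoring)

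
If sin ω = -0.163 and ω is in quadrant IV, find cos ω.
cos ω = 0.9866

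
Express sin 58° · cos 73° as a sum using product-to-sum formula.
sin 58° cos 73° = (1/2)[sin(58°+73°) + sin(58°-73°)]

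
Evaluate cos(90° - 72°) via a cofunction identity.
cos(90° - 72°) = sin(72°) = 0.9511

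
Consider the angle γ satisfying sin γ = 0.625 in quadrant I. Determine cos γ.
cos γ = √(1 - sin²γ) = 0.7806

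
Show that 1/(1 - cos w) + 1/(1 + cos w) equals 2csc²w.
LHS = [(1 + cos w) + (1 - cos w)] / [(1 - cos w)(1 + cos w)] = 2/(1 - cos²w) = 2/sin²w = 2csc²w = RHS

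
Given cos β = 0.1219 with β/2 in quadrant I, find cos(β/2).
cos(β/2) = ±√((1 + cos β)/2); positive since β/2 ∈ QI, so cos(β/2) = 0.749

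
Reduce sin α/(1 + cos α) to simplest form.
sin α/(1 + cos α) = tan(α/2) (using Half angle)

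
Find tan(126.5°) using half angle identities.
tan(126.5°) = sin 253° / (1 + cos 253°) = -1.351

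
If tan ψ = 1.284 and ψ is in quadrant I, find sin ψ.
sin ψ = 0.789 (using tan²ψ + 1 = sec²ψ)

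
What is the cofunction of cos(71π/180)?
cos(71π/180) = sin(π/2 - 71π/180) = sin(19π/180)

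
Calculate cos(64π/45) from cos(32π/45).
cos(64π/45) = cos²32π/45 - sin²32π/45 = -0.2419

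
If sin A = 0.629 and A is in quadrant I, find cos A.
cos A = 0.7774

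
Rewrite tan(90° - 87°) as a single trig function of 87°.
tan(90° - 87°) = cot(87°)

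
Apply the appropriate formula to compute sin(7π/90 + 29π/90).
sin(7π/90 + 29π/90) = sin 7π/90 cos 29π/90 + cos 7π/90 sin 29π/90 = 0.9511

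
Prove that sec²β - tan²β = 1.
LHS = 1/cos²β - sin²β/cos²β = (1 - sin²β)/cos²β = cos²β/cos²β = 1 = RHS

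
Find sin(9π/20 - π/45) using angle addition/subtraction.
sin(9π/20 - π/45) = sin 9π/20 cos π/45 - cos 9π/20 sin π/45 = 0.9744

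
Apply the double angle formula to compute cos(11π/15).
cos(11π/15) = cos²11π/30 - sin²11π/30 = -0.6691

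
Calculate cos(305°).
cos(305°) = 0.5736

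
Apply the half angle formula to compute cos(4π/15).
cos(4π/15) = √((1 + cos 8π/15)/2) = 0.6691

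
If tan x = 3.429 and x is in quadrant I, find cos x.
cos x = 0.28 (using tan²x + 1 = sec²x)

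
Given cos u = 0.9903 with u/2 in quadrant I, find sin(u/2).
sin(u/2) = ±√((1 - cos u)/2); positive since u/2 ∈ QI, so sin(u/2) = 0.06964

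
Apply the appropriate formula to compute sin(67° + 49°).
sin(67° + 49°) = sin 67° cos 49° + cos 67° sin 49° = 0.8988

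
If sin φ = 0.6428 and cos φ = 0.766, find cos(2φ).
cos(2φ) = cos²φ - sin²φ = 0.1736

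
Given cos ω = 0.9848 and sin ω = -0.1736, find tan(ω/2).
tan(ω/2) = sin ω / (1 + cos ω) = -0.08746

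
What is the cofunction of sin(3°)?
sin(3°) = cos(90° - 3°) = cos(87°)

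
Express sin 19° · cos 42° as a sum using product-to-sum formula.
sin 19° cos 42° = (1/2)[sin(19°+42°) + sin(19°-42°)]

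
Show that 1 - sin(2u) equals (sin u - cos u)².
RHS = sin²u - 2 sin u cos u + cos²u = (sin²u + cos²u) - 2 sin u cos u = 1 - sin(2u) = LHS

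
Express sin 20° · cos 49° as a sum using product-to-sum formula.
sin 20° cos 49° = (1/2)[sin(20°+49°) + sin(20°-49°)]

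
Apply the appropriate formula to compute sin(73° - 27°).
sin(73° - 27°) = sin 73° cos 27° - cos 73° sin 27° = 0.7193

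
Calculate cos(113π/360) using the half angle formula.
cos(113π/360) = √((1 + cos 113π/180)/2) = 0.5519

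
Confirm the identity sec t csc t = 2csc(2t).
RHS = 2/sin(2t) = 2/(2 sin t cos t) = 1/(sin t cos t) = (1/cos t)(1/sin t) = sec t csc t = LHS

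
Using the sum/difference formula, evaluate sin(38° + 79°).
sin(38° + 79°) = sin 38° cos 79° + cos 38° sin 79° = 0.891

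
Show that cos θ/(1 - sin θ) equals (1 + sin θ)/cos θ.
RHS = (1 + sin θ)(1 - sin θ) / (cos θ(1 - sin θ)) = (1 - sin²θ) / (cos θ(1 - sin θ)) = cos²θ / (cos θ(1 - sin θ)) = cos θ/(1 - sin θ) = LHS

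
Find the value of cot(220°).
cot(220°) = 1.192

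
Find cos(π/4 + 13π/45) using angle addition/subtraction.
cos(π/4 + 13π/45) = cos π/4 cos 13π/45 - sin π/4 sin 13π/45 = -0.1219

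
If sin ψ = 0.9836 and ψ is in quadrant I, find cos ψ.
cos ψ = 0.1804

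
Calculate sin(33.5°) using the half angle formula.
sin(33.5°) = √((1 - cos 67°)/2) = 0.5519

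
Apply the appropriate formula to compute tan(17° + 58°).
tan(17° + 58°) = (tan 17° + tan 58°)/(1 - tan 17° tan 58°) = 2+√3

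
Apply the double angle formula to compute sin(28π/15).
sin(28π/15) = 2 sin 14π/15 cos 14π/15 = -0.4067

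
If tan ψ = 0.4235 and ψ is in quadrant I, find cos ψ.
cos ψ = 0.9208 (using tan²ψ + 1 = sec²ψ)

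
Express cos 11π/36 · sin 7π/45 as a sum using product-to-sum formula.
cos 11π/36 sin 7π/45 = (1/2)[sin(11π/36+7π/45) - sin(11π/36-7π/45)]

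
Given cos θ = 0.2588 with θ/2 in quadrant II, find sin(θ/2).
sin(θ/2) = ±√((1 - cos θ)/2); positive since θ/2 ∈ QII, so sin(θ/2) = 0.6088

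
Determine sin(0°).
sin(0°) = 0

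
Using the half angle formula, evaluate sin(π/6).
sin(π/6) = √((1 - cos π/3)/2) = 1/2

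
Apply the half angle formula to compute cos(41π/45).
cos(41π/45) = -√((1 + cos 82π/45)/2) = -0.9613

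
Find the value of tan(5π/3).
tan(5π/3) = -√3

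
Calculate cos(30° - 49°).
cos(30° - 49°) = cos 30° cos 49° + sin 30° sin 49° = 0.9455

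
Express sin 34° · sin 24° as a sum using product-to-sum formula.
sin 34° sin 24° = (1/2)[cos(34°-24°) - cos(34°+24°)]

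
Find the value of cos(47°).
cos(47°) = 0.682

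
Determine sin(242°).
sin(242°) = -0.8829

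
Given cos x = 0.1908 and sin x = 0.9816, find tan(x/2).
tan(x/2) = sin x / (1 + cos x) = 0.8243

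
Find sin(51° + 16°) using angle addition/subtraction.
sin(51° + 16°) = sin 51° cos 16° + cos 51° sin 16° = 0.9205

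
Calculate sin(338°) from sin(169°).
sin(338°) = 2 sin 169° cos 169° = -0.3746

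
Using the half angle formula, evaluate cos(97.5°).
cos(97.5°) = -√((1 + cos 195°)/2) = -0.1305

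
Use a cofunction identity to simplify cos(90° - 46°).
cos(90° - 46°) = sin(46°)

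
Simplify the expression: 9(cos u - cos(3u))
9(cos u - cos(3u)) = 9(2 sin(2u) sin u) (using Sum-to-product)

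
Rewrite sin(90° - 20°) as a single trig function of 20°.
sin(90° - 20°) = cos(20°)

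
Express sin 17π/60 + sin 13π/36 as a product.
sin 17π/60 + sin 13π/36 = 2 sin(29π/90) cos(-7π/180)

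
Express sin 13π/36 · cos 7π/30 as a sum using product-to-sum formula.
sin 13π/36 cos 7π/30 = (1/2)[sin(13π/36+7π/30) + sin(13π/36-7π/30)]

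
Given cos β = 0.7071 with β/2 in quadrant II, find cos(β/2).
cos(β/2) = ±√((1 + cos β)/2); negative since β/2 ∈ QII, so cos(β/2) = -0.9239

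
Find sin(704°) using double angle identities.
sin(704°) = 2 sin 352° cos 352° = -0.2756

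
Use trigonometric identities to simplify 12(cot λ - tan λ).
12(cot λ - tan λ) = 12(2 cot(2λ)) (using Double angle)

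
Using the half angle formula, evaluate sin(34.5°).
sin(34.5°) = √((1 - cos 69°)/2) = 0.5664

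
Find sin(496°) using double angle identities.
sin(496°) = 2 sin 248° cos 248° = 0.6947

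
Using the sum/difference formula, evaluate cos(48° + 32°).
cos(48° + 32°) = cos 48° cos 32° - sin 48° sin 32° = 0.1736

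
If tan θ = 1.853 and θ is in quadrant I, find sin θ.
sin θ = 0.88 (using tan²θ + 1 = sec²θ)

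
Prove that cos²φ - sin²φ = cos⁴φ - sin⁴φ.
RHS = (cos²φ - sin²φ)(cos²φ + sin²φ) = (cos²φ - sin²φ) · 1 = cos²φ - sin²φ = LHS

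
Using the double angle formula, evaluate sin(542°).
sin(542°) = 2 sin 271° cos 271° = -0.0349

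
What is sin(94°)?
sin(94°) = 0.9976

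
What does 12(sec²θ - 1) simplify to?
12(sec²θ - 1) = 12(tan²θ) (using Pythagorean identity)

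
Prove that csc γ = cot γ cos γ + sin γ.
RHS = cos²γ/sin γ + sin γ = (cos²γ + sin²γ)/sin γ = 1/sin γ = csc γ = LHS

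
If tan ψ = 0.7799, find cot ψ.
cot ψ = 1/tan ψ = 1.282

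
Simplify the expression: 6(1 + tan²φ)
6(1 + tan²φ) = 6(sec²φ) (using Pythagorean identity)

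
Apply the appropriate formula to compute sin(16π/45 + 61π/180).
sin(16π/45 + 61π/180) = sin 16π/45 cos 61π/180 + cos 16π/45 sin 61π/180 = 0.8192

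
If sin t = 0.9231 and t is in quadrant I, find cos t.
cos t = 0.3846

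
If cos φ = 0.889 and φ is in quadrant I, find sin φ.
sin φ = 0.4579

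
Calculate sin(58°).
sin(58°) = 0.848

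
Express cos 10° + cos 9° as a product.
cos 10° + cos 9° = 2 cos(9.5°) cos(0.5°)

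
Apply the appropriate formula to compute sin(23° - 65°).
sin(23° - 65°) = sin 23° cos 65° - cos 23° sin 65° = -0.6691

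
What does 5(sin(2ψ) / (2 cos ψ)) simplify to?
5(sin(2ψ) / (2 cos ψ)) = 5(sin ψ) (using Double angle)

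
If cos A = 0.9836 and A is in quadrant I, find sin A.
sin A = 0.1804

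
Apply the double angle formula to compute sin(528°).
sin(528°) = 2 sin 264° cos 264° = 0.2079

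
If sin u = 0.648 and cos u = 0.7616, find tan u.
tan u = sin u / cos u = 0.8508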